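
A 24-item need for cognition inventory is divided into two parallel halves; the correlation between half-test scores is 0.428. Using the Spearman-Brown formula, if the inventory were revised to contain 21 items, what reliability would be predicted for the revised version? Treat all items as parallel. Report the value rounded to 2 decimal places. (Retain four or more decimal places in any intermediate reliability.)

0.57

First correct the split-half correlation to full-test reliability: r_full = 2 × 0.428 / (1 + 0.428) ≈ 0.5994
Length factor from 24 to 21 items: n = 21/24 = 0.8750
r_new = n·r_full / (1 + (n − 1)·r_full) = 0.5245 / 0.9251 ≈ 0.5670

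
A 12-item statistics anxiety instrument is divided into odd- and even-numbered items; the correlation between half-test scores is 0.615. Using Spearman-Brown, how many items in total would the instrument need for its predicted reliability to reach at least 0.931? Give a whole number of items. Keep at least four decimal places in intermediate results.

51

Corrected full-test reliability: r_full = 2 × 0.615 / (1 + 0.615) ≈ 0.7616
Solve Spearman-Brown for n: n = 0.931(1 − 0.7616) / [0.7616(1 − 0.931)] = 4.2236
Items = 4.2236 × 12 ≈ 50.68 → 51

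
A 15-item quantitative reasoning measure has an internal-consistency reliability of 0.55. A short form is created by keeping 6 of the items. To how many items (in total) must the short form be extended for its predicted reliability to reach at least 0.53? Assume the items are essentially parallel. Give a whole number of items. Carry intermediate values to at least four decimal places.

First, r for the 6-item form: n = 6/15 = 0.4000, so r_6 = 0.4000·0.55/(1 + (0.4000 − 1)·0.55) = 0.3284
Then solve for n' with r_old = 0.3284, r_target = 0.53: n' = 0.53(1 − 0.3284)/[0.3284(1 − 0.53)] = 2.3061
Total items = 2.3061 × 6 = 13.84, rounded up to 14.

14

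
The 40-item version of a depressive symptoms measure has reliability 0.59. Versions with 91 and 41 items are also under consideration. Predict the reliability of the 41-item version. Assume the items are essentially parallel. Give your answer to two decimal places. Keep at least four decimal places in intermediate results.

0.60

The 91-item form is not needed; work directly from the 40-item form with n = 41/40 = 1.0250.
r_{41} = n·r / (1 + (n − 1)·r) = 0.6047 / 1.0148 ≈ 0.5959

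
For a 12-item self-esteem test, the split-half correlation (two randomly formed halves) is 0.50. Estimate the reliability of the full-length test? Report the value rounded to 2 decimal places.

0.67

Each half is half the length of the full test, so the full test is n = 2 times a half.
r_full = 2(0.50) / (1 + 0.50)
       = 1.0000 / 1.5000 = 0.6667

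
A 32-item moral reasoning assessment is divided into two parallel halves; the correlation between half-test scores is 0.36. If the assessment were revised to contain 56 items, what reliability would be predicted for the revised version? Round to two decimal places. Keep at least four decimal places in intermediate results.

Full-test reliability from the split-half r: r_full = 2(0.36)/(1 + 0.36) = 0.5294
Then adjust to 56 items: n = 56/32 = 1.7500
r_new = n·r_full / (1 + (n − 1)·r_full) = 0.9264 / 1.3971 ≈ 0.6631

0.66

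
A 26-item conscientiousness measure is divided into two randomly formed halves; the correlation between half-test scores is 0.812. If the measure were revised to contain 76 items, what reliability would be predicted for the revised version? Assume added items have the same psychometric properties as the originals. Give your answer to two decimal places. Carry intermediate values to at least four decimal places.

First correct the split-half correlation to full-test reliability: r_full = 2 × 0.812 / (1 + 0.812) ≈ 0.8962
Then adjust to 76 items: n = 76/26 = 2.9231
r_new = n·r_full / (1 + (n − 1)·r_full) = 2.6197 / 2.7235 ≈ 0.9619

0.96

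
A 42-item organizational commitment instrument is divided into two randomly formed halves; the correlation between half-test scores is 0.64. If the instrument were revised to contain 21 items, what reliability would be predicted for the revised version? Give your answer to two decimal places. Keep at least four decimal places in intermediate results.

First correct the split-half correlation to full-test reliability: r_full = 2 × 0.64 / (1 + 0.64) ≈ 0.7805
Length factor from 42 to 21 items: n = 21/42 = 0.5000
r_new = n·r_full / (1 + (n − 1)·r_full) = 0.3902 / 0.6098 ≈ 0.6399

0.64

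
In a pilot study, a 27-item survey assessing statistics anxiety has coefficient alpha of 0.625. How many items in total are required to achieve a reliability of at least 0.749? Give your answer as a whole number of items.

Spearman-Brown solved for the length factor n:
n = r*(1 − r) / [ r (1 − r*) ]
n = [0.749 × 0.375] / [0.625 × 0.251]
n = 0.280875 / 0.156875 ≈ 1.7904
Items needed = n × 27 = 1.7904 × 27 ≈ 48.34 → round up to 49

49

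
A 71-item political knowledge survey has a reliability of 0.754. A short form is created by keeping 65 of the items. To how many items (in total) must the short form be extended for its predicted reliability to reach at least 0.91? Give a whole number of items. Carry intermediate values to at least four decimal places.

Short-form reliability: n = 65/71 = 0.9155; r_65 = n·r/(1+(n−1)r) ≈ 0.7373
Then solve for n' with r_old = 0.7373, r_target = 0.91: n' = 0.91(1 − 0.7373)/[0.7373(1 − 0.91)] = 3.6026
Total items = 3.6026 × 65 = 234.17, rounded up to 235.

235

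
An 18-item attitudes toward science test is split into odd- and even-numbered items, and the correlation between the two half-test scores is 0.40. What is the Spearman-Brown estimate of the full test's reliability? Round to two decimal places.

r_full = 2r_hh / (1 + r_hh) = 2 × 0.40 / (1 + 0.40)
       = 0.8000 / 1.4000 = 0.5714

0.57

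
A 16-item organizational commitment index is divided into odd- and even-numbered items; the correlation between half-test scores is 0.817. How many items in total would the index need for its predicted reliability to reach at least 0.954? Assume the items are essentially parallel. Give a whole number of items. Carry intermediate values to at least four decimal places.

Corrected full-test reliability: r_full = 2 × 0.817 / (1 + 0.817) ≈ 0.8993
n = r_tgt(1 − r_full) / [r_full(1 − r_tgt)] = 0.954 × 0.1007 / (0.8993 × 0.046) ≈ 2.3223
Items = 2.3223 × 16 ≈ 37.16 → 38

38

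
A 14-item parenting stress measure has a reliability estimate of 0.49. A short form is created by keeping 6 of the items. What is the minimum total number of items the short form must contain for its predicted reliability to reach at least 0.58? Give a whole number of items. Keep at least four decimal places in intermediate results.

21

First, r for the 6-item form: n = 6/14 = 0.4286, so r_6 = 0.4286·0.49/(1 + (0.4286 − 1)·0.49) = 0.2917
Then solve for n' with r_old = 0.2917, r_target = 0.58: n' = 0.58(1 − 0.2917)/[0.2917(1 − 0.58)] = 3.3532
Items = 3.3532 × 6 ≈ 20.12 → 21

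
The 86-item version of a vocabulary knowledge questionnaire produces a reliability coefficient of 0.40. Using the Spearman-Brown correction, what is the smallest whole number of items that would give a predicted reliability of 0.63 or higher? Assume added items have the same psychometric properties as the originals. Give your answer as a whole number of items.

220

n = 0.63 × (1 − 0.40) / [ 0.40 × (1 − 0.63) ]
  = 0.3780 / 0.1480 = 2.5541
Items needed = n × 86 = 2.5541 × 86 ≈ 219.65 → round up to 220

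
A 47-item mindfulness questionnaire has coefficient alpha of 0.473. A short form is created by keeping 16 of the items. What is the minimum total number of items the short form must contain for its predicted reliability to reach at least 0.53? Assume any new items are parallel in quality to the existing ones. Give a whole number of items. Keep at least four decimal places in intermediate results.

60

Short-form reliability: n = 16/47 = 0.3404; r_16 = n·r/(1+(n−1)r) ≈ 0.2340
Length factor from the short form to reach 0.53: n' = 0.53(1 − 0.2340) / [0.2340(1 − 0.53)] ≈ 3.6914
Items = 3.6914 × 16 ≈ 59.06 → 60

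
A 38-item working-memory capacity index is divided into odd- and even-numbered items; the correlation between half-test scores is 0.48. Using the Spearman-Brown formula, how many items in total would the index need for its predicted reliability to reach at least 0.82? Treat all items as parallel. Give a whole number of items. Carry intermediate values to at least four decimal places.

94

Corrected full-test reliability: r_full = 2 × 0.48 / (1 + 0.48) ≈ 0.6486
Solve Spearman-Brown for n: n = 0.82(1 − 0.6486) / [0.6486(1 − 0.82)] = 2.4681
Required items = 2.4681 × 38 = 93.79, so 94 items.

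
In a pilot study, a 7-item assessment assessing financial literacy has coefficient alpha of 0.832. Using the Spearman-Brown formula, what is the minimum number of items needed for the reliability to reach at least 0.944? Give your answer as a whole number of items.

24

n = 0.944(1 − 0.832) / [0.832(1 − 0.944)]
  = 0.158592 / 0.046592 = 3.4038
So the test needs 3.4038 × 7 ≈ 23.83 items; rounding up, 24.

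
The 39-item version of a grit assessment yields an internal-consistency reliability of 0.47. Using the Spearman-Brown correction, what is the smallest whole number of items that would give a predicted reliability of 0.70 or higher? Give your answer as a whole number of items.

103

Spearman-Brown solved for the length factor n:
n = r*(1 − r) / [ r (1 − r*) ]
n = 0.70 × (1 − 0.47) / [ 0.47 × (1 − 0.70) ]
n = 0.3710 / 0.1410 ≈ 2.6312
So the test needs 2.6312 × 39 ≈ 102.62 items; rounding up, 103.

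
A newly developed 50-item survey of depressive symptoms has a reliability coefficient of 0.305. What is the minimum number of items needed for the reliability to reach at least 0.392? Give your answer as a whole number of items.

n = 0.392 × (1 − 0.305) / [ 0.305 × (1 − 0.392) ]
  = 0.272440 / 0.185440 = 1.4692
1.4692 × 50 = 73.46 → 74 items

74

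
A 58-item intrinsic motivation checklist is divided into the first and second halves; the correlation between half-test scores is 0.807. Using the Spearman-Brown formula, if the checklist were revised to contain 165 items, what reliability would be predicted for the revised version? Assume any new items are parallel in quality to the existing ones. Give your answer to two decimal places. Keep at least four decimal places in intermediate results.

0.96

Spearman-Brown correction (n = 2): r_full = 2·0.807/(1 + 0.807) = 0.8932
Length factor from 58 to 165 items: n = 165/58 = 2.8448
r_new = n·r_full / (1 + (n − 1)·r_full) = 2.5410 / 2.6478 ≈ 0.9597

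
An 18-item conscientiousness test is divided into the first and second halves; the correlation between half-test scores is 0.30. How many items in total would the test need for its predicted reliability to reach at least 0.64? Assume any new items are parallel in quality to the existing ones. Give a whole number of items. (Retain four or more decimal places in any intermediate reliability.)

r_full = 2(0.30)/(1 + 0.30) = 0.4615
Solve Spearman-Brown for n: n = 0.64(1 − 0.4615) / [0.4615(1 − 0.64)] = 2.0744
Items = 2.0744 × 18 ≈ 37.34 → 38

38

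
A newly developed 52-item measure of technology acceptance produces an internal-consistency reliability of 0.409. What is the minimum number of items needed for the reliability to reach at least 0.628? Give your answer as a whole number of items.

127

n = 0.628(1 − 0.409) / [0.409(1 − 0.628)]
  = 0.371148 / 0.152148 = 2.4394
Items needed = n × 52 = 2.4394 × 52 ≈ 126.85 → round up to 127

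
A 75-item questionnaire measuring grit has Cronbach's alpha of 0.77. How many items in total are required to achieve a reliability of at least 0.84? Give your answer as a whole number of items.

Rearranging the Spearman-Brown formula for n,
n = r*(1 − r) / [ r (1 − r*) ]
n = 0.84(1 − 0.77) / [0.77(1 − 0.84)]
n = 0.1932 / 0.1232 ≈ 1.5682
1.5682 × 75 = 117.62 → 118 items

118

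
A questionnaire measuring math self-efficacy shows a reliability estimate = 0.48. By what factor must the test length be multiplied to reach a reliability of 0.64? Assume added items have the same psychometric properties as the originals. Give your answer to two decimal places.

Invert Spearman-Brown to solve for n:
n = r*(1 − r) / [ r (1 − r*) ]
n = [0.64 × 0.52] / [0.48 × 0.36]
  = 0.3328 / 0.1728 = 1.9259

1.93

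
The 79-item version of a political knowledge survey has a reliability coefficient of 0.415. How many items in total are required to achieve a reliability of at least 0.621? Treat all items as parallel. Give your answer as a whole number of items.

Invert Spearman-Brown to solve for n:
n = r_target (1 − r_old) / [ r_old (1 − r_target) ]
n = 0.621 × (1 − 0.415) / [ 0.415 × (1 − 0.621) ]
  = 0.363285 / 0.157285 = 2.3097
Items needed = n × 79 = 2.3097 × 79 ≈ 182.47 → round up to 183

183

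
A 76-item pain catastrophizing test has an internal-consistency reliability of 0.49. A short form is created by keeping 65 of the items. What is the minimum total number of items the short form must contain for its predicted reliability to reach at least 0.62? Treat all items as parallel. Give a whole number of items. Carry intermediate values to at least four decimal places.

First, r for the 65-item form: n = 65/76 = 0.8553, so r_65 = 0.8553·0.49/(1 + (0.8553 − 1)·0.49) = 0.4511
Length factor from the short form to reach 0.62: n' = 0.62(1 − 0.4511) / [0.4511(1 − 0.62)] ≈ 1.9853
Items = 1.9853 × 65 ≈ 129.04 → 130

130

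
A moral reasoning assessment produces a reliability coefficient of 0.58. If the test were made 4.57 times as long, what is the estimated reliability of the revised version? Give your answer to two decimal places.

0.86

Spearman-Brown: r_new = n·r / (1 + (n − 1)·r)
r_new = 4.57·0.58 / [1 + (4.57 − 1)·0.58]
     = 2.6506 / 3.0706 = 0.8632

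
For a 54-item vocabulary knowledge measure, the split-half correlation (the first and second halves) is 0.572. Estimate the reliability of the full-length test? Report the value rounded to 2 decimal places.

0.73

Each half is half the length of the full test, so the full test is n = 2 times a half.
r_full = 2(0.572) / (1 + 0.572)
       = 1.1440 / 1.5720 = 0.7277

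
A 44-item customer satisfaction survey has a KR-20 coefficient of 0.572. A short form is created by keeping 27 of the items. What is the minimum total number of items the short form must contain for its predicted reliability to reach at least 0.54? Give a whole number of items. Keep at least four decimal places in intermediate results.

39

Short-form reliability: n = 27/44 = 0.6136; r_27 = n·r/(1+(n−1)r) ≈ 0.4506
Then solve for n' with r_old = 0.4506, r_target = 0.54: n' = 0.54(1 − 0.4506)/[0.4506(1 − 0.54)] = 1.4313
Total items = 1.4313 × 27 = 38.65, rounded up to 39.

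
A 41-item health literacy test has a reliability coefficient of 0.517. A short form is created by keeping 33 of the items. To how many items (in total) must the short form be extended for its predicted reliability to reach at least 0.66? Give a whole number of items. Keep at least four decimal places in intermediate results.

First, r for the 33-item form: n = 33/41 = 0.8049, so r_33 = 0.8049·0.517/(1 + (0.8049 − 1)·0.517) = 0.4628
Then solve for n' with r_old = 0.4628, r_target = 0.66: n' = 0.66(1 − 0.4628)/[0.4628(1 − 0.66)] = 2.2532
Items = 2.2532 × 33 ≈ 74.36 → 75

75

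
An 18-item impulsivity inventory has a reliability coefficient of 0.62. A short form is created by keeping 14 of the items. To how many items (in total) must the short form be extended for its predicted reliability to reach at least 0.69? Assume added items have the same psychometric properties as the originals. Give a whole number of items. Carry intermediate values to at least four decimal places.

First, r for the 14-item form: n = 14/18 = 0.7778, so r_14 = 0.7778·0.62/(1 + (0.7778 − 1)·0.62) = 0.5593
Then solve for n' with r_old = 0.5593, r_target = 0.69: n' = 0.69(1 − 0.5593)/[0.5593(1 − 0.69)] = 1.7538
Total items = 1.7538 × 14 = 24.55, rounded up to 25.

25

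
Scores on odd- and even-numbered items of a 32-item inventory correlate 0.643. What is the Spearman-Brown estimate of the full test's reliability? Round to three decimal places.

Apply the Spearman-Brown correction with n = 2:
r_full = 2r_hh / (1 + r_hh) = 2 × 0.643 / (1 + 0.643)
       = 1.2860 / 1.6430 = 0.7827

0.783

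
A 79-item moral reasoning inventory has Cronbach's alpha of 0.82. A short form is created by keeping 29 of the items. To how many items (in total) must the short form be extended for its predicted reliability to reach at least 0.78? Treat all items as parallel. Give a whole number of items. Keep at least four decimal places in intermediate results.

First, r for the 29-item form: n = 29/79 = 0.3671, so r_29 = 0.3671·0.82/(1 + (0.3671 − 1)·0.82) = 0.6258
Then solve for n' with r_old = 0.6258, r_target = 0.78: n' = 0.78(1 − 0.6258)/[0.6258(1 − 0.78)] = 2.1200
Total items = 2.1200 × 29 = 61.48, rounded up to 62.

62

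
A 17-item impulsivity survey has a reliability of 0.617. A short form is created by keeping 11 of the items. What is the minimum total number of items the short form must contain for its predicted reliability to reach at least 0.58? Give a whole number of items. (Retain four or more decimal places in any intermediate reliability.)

Short-form reliability: n = 11/17 = 0.6471; r_11 = n·r/(1+(n−1)r) ≈ 0.5104
Length factor from the short form to reach 0.58: n' = 0.58(1 − 0.5104) / [0.5104(1 − 0.58)] ≈ 1.3247
Items = 1.3247 × 11 ≈ 14.57 → 15

15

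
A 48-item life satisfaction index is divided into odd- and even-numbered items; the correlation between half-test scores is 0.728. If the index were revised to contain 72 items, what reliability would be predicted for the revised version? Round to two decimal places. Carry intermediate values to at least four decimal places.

Spearman-Brown correction (n = 2): r_full = 2·0.728/(1 + 0.728) = 0.8426
Length factor from 48 to 72 items: n = 72/48 = 1.5000
r_new = n·r_full / (1 + (n − 1)·r_full) = 1.2639 / 1.4213 ≈ 0.8893

0.89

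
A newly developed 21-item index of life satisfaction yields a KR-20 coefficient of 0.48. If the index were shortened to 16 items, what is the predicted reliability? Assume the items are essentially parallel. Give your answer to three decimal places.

The new length is 16/21 = 0.7619 times the old.
r_new = 0.7619·0.48 / [1 + (0.7619 − 1)·0.48]
     = 0.3657 / 0.8857 = 0.4129

0.413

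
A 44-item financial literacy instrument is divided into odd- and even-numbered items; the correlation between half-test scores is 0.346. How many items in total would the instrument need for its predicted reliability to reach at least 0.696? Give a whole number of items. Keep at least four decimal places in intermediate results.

r_full = 2(0.346)/(1 + 0.346) = 0.5141
n = r_tgt(1 − r_full) / [r_full(1 − r_tgt)] = 0.696 × 0.4859 / (0.5141 × 0.304) ≈ 2.1639
Items = 2.1639 × 44 ≈ 95.21 → 96

96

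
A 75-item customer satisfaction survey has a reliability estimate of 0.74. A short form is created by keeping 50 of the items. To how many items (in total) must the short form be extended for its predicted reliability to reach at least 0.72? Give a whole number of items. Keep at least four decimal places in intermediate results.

First, r for the 50-item form: n = 50/75 = 0.6667, so r_50 = 0.6667·0.74/(1 + (0.6667 − 1)·0.74) = 0.6549
Then solve for n' with r_old = 0.6549, r_target = 0.72: n' = 0.72(1 − 0.6549)/[0.6549(1 − 0.72)] = 1.3550
Items = 1.3550 × 50 ≈ 67.75 → 68

68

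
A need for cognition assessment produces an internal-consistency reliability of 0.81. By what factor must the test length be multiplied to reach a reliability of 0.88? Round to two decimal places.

1.72

Spearman-Brown solved for the length factor n:
n = r_target (1 − r_old) / [ r_old (1 − r_target) ]
n = 0.88(1 − 0.81) / [0.81(1 − 0.88)]
n = 0.1672 / 0.0972 ≈ 1.7202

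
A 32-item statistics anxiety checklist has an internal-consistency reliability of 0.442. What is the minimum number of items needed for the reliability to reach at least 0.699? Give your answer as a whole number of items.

Rearranging the Spearman-Brown formula for n,
n = r_target (1 − r_old) / [ r_old (1 − r_target) ]
n = [0.699 × 0.558] / [0.442 × 0.301]
n = 0.390042 / 0.133042 ≈ 2.9317
Items needed = n × 32 = 2.9317 × 32 ≈ 93.81 → round up to 94

94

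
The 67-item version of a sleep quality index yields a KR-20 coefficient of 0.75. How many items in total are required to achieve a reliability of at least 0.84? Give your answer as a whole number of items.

118

Spearman-Brown solved for the length factor n:
n = r*(1 − r) / [ r (1 − r*) ]
n = [0.84 × 0.25] / [0.75 × 0.16]
n = 0.2100 / 0.1200 ≈ 1.7500
Items needed = n × 67 = 1.7500 × 67 ≈ 117.25 → round up to 118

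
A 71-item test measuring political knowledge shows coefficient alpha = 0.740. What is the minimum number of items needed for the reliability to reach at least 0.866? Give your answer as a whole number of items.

162

Spearman-Brown solved for the length factor n:
n = r_target (1 − r_old) / [ r_old (1 − r_target) ]
n = 0.866(1 − 0.740) / [0.740(1 − 0.866)]
  = 0.225160 / 0.099160 = 2.2707
So the test needs 2.2707 × 71 ≈ 161.22 items; rounding up, 162.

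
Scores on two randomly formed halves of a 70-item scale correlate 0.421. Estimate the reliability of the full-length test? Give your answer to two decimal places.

0.59

Apply the Spearman-Brown correction with n = 2:
r_full = 2r_hh / (1 + r_hh) = 2 × 0.421 / (1 + 0.421)
       = 0.8420 / 1.4210 = 0.5925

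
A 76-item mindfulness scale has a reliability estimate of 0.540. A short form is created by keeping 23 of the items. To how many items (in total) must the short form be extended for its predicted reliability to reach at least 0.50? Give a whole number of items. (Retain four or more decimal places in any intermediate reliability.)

65

First, r for the 23-item form: n = 23/76 = 0.3026, so r_23 = 0.3026·0.540/(1 + (0.3026 − 1)·0.540) = 0.2621
Length factor from the short form to reach 0.50: n' = 0.50(1 − 0.2621) / [0.2621(1 − 0.50)] ≈ 2.8153
Total items = 2.8153 × 23 = 64.75, rounded up to 65.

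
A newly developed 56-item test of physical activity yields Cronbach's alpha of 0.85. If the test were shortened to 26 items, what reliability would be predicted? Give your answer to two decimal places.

0.72

Length ratio n = 26/56 = 0.4643
By Spearman-Brown, r_new = n r / (1 + (n − 1) r).
r_new = 0.4643·0.85 / [1 + (0.4643 − 1)·0.85]
r_new = 0.3947 / 0.5447 ≈ 0.7246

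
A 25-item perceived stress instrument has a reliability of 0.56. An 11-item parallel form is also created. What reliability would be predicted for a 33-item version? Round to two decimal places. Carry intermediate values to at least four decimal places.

The 11-item form is not needed; work directly from the 25-item form with n = 33/25 = 1.3200.
r_{33} = n·r / (1 + (n − 1)·r) = 0.7392 / 1.1792 ≈ 0.6269

0.63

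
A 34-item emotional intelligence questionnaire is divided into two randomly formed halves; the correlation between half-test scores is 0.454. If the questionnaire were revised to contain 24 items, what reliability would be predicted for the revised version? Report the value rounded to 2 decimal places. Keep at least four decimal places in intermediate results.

0.54

First correct the split-half correlation to full-test reliability: r_full = 2 × 0.454 / (1 + 0.454) ≈ 0.6245
Then adjust to 24 items: n = 24/34 = 0.7059
r_new = n·r_full / (1 + (n − 1)·r_full) = 0.4408 / 0.8163 ≈ 0.5400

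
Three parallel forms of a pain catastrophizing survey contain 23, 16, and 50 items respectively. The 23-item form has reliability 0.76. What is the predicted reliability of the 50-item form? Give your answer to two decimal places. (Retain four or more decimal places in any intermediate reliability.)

0.87

Only the ratio of lengths matters: n = 50/23 = 2.1739
r_{50} = n·r / (1 + (n − 1)·r) = 1.6522 / 1.8922 ≈ 0.8732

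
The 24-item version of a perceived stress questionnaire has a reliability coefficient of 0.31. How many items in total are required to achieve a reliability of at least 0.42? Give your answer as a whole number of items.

Rearranging the Spearman-Brown formula for n,
n = r*(1 − r) / [ r (1 − r*) ]
n = 0.42(1 − 0.31) / [0.31(1 − 0.42)]
  = 0.2898 / 0.1798 = 1.6118
1.6118 × 24 = 38.68 → 39 items

39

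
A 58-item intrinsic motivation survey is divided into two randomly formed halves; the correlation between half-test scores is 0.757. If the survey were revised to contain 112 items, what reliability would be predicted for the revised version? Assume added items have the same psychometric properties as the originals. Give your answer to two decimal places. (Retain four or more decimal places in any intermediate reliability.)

0.92

Full-test reliability from the split-half r: r_full = 2(0.757)/(1 + 0.757) = 0.8617
Length factor from 58 to 112 items: n = 112/58 = 1.9310
r_new = n·r_full / (1 + (n − 1)·r_full) = 1.6639 / 1.8022 ≈ 0.9233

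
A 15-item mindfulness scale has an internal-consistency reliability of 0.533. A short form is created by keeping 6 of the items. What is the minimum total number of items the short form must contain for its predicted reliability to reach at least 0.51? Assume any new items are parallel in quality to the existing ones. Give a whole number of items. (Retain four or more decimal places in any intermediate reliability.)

14

First, r for the 6-item form: n = 6/15 = 0.4000, so r_6 = 0.4000·0.533/(1 + (0.4000 − 1)·0.533) = 0.3134
Then solve for n' with r_old = 0.3134, r_target = 0.51: n' = 0.51(1 − 0.3134)/[0.3134(1 − 0.51)] = 2.2802
Total items = 2.2802 × 6 = 13.68, rounded up to 14.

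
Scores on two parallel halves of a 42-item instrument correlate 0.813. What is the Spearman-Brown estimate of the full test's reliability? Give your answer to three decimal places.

0.897

Each half is half the length of the full test, so the full test is n = 2 times a half.
r_full = 2(0.813) / (1 + 0.813)
       = 1.6260 / 1.8130 = 0.8969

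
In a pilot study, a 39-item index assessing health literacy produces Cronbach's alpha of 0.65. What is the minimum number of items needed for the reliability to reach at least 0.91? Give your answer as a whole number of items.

Spearman-Brown solved for the length factor n:
n = r*(1 − r) / [ r (1 − r*) ]
n = 0.91(1 − 0.65) / [0.65(1 − 0.91)]
n = 0.3185 / 0.0585 ≈ 5.4444
Items needed = n × 39 = 5.4444 × 39 ≈ 212.33 → round up to 213

213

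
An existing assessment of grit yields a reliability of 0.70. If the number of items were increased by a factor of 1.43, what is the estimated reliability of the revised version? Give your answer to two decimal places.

0.77

Spearman-Brown: r_new = n·r / (1 + (n − 1)·r)
r_new = 1.43·0.70 / [1 + (1.43 − 1)·0.70]
r_new = 1.0010 / 1.3010 ≈ 0.7694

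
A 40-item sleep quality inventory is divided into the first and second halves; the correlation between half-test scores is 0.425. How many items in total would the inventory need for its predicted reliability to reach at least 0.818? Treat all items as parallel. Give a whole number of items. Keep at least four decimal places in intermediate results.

Corrected full-test reliability: r_full = 2 × 0.425 / (1 + 0.425) ≈ 0.5965
Solve Spearman-Brown for n: n = 0.818(1 − 0.5965) / [0.5965(1 − 0.818)] = 3.0403
Required items = 3.0403 × 40 = 121.61, so 122 items.

122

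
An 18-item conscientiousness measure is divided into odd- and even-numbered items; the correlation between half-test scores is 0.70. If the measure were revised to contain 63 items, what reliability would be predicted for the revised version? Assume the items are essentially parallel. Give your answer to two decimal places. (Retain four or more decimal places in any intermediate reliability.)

0.94

Full-test reliability from the split-half r: r_full = 2(0.70)/(1 + 0.70) = 0.8235
Length factor from 18 to 63 items: n = 63/18 = 3.5000
r_new = n·r_full / (1 + (n − 1)·r_full) = 2.8822 / 3.0587 ≈ 0.9423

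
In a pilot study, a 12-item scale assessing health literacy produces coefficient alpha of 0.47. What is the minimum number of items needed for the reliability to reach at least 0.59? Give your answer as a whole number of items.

Rearranging the Spearman-Brown formula for n,
n = r_target (1 − r_old) / [ r_old (1 − r_target) ]
n = [0.59 × 0.53] / [0.47 × 0.41]
  = 0.3127 / 0.1927 = 1.6227
Items needed = n × 12 = 1.6227 × 12 ≈ 19.47 → round up to 20

20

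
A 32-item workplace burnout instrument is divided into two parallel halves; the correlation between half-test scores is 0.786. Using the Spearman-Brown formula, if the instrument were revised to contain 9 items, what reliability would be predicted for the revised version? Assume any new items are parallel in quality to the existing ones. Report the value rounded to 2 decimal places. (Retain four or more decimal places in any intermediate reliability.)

Spearman-Brown correction (n = 2): r_full = 2·0.786/(1 + 0.786) = 0.8802
Length factor from 32 to 9 items: n = 9/32 = 0.2812
r_new = n·r_full / (1 + (n − 1)·r_full) = 0.2475 / 0.3673 ≈ 0.6738

0.67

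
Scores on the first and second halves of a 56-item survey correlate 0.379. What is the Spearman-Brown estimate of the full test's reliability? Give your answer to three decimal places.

0.550

The full test is twice the length of either half (n = 2).
r_full = 2(0.379) / (1 + 0.379)
r_full = 0.7580 / 1.3790 ≈ 0.5497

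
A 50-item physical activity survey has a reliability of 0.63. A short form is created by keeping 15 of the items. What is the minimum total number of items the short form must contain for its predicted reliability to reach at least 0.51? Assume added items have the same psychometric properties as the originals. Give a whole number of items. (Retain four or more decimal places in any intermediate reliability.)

31

Short-form reliability: n = 15/50 = 0.3000; r_15 = n·r/(1+(n−1)r) ≈ 0.3381
Then solve for n' with r_old = 0.3381, r_target = 0.51: n' = 0.51(1 − 0.3381)/[0.3381(1 − 0.51)] = 2.0376
Items = 2.0376 × 15 ≈ 30.56 → 31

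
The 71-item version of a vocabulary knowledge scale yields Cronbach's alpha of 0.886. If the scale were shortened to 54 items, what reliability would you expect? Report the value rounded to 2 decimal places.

0.86

The new length is 54/71 = 0.7606 times the old.
By Spearman-Brown, r_new = n r / (1 + (n − 1) r).
r_new = 0.7606·0.886 / [1 + (0.7606 − 1)·0.886]
r_new = 0.6739 / 0.7879 ≈ 0.8553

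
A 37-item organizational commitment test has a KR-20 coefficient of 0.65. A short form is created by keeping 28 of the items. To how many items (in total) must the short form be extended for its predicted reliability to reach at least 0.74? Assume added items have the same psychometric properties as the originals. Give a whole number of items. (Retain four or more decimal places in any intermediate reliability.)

Short-form reliability: n = 28/37 = 0.7568; r_28 = n·r/(1+(n−1)r) ≈ 0.5843
Then solve for n' with r_old = 0.5843, r_target = 0.74: n' = 0.74(1 − 0.5843)/[0.5843(1 − 0.74)] = 2.0249
Items = 2.0249 × 28 ≈ 56.70 → 57

57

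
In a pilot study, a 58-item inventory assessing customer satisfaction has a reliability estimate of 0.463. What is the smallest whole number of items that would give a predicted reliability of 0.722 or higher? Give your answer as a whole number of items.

Rearranging the Spearman-Brown formula for n,
n = r*(1 − r) / [ r (1 − r*) ]
n = 0.722(1 − 0.463) / [0.463(1 − 0.722)]
n = 0.387714 / 0.128714 ≈ 3.0122
Items needed = n × 58 = 3.0122 × 58 ≈ 174.71 → round up to 175

175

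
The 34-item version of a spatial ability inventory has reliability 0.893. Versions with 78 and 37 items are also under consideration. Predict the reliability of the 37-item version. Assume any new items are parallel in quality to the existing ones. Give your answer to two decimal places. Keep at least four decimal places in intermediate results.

0.90

Only the ratio of lengths matters: n = 37/34 = 1.0882
r_{37} = n·r / (1 + (n − 1)·r) = 0.9718 / 1.0788 ≈ 0.9008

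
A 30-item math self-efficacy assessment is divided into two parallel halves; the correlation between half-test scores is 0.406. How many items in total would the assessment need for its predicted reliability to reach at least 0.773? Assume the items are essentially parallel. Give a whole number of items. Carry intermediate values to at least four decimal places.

75

r_full = 2(0.406)/(1 + 0.406) = 0.5775
n = r_tgt(1 − r_full) / [r_full(1 − r_tgt)] = 0.773 × 0.4225 / (0.5775 × 0.227) ≈ 2.4913
Items = 2.4913 × 30 ≈ 74.74 → 75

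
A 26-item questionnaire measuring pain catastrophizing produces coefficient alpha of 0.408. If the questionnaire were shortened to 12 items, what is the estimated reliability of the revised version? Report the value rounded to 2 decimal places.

0.24

Length ratio n = 12/26 = 0.4615
Spearman-Brown: r_new = n·r / (1 + (n − 1)·r)
r_new = (0.4615 × 0.408) / (1 + (0.4615 − 1) × 0.408)
r_new = 0.1883 / 0.7803 ≈ 0.2413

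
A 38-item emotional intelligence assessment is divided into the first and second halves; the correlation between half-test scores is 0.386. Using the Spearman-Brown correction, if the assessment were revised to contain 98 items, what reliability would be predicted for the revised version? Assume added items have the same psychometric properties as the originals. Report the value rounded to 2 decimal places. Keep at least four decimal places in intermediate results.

0.76

Full-test reliability from the split-half r: r_full = 2(0.386)/(1 + 0.386) = 0.5570
Then adjust to 98 items: n = 98/38 = 2.5789
r_new = n·r_full / (1 + (n − 1)·r_full) = 1.4364 / 1.8794 ≈ 0.7643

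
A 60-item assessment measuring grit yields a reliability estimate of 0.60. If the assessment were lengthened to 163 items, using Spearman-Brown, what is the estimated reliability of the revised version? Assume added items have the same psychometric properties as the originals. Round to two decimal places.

The new length is 163/60 = 2.7167 times the old.
r_new = 2.7167·0.60 / [1 + (2.7167 − 1)·0.60]
r_new = 1.6300 / 2.0300 ≈ 0.8030

0.80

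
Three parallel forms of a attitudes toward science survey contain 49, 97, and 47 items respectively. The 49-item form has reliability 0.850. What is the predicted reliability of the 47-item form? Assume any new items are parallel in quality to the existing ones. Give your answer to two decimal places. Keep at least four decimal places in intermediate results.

0.84

Only the ratio of lengths matters: n = 47/49 = 0.9592
r_{47} = n·r / (1 + (n − 1)·r) = 0.8153 / 0.9653 ≈ 0.8446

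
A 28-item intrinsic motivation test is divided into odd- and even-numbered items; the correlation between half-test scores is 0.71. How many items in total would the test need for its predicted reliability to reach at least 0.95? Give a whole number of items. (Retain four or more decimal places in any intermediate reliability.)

109

r_full = 2(0.71)/(1 + 0.71) = 0.8304
Solve Spearman-Brown for n: n = 0.95(1 − 0.8304) / [0.8304(1 − 0.95)] = 3.8805
Required items = 3.8805 × 28 = 108.65, so 109 items.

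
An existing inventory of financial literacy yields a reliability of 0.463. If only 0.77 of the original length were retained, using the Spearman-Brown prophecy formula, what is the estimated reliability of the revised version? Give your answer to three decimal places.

By Spearman-Brown, r_new = n r / (1 + (n − 1) r).
r_new = (0.77 × 0.463) / (1 + (0.77 − 1) × 0.463)
     = 0.3565 / 0.8935 = 0.3990

0.399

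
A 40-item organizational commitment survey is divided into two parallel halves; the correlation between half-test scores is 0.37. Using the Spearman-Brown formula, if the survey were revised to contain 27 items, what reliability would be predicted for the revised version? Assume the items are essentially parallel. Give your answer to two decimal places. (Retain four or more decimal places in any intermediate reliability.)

Full-test reliability from the split-half r: r_full = 2(0.37)/(1 + 0.37) = 0.5401
Length factor from 40 to 27 items: n = 27/40 = 0.6750
r_new = n·r_full / (1 + (n − 1)·r_full) = 0.3646 / 0.8245 ≈ 0.4422

0.44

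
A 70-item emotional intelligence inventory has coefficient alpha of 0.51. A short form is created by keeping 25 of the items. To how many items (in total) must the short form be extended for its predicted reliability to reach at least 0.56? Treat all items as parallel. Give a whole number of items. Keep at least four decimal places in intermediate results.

Short-form reliability: n = 25/70 = 0.3571; r_25 = n·r/(1+(n−1)r) ≈ 0.2710
Length factor from the short form to reach 0.56: n' = 0.56(1 − 0.2710) / [0.2710(1 − 0.56)] ≈ 3.4237
Total items = 3.4237 × 25 = 85.59, rounded up to 86.

86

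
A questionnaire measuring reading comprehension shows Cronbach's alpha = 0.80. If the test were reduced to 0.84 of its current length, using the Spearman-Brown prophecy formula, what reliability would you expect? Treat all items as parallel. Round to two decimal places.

0.77

Apply the Spearman-Brown prophecy formula, r' = nr / [1 + (n − 1)r]:
r_new = 0.84·0.80 / [1 + (0.84 − 1)·0.80]
     = 0.6720 / 0.8720 = 0.7706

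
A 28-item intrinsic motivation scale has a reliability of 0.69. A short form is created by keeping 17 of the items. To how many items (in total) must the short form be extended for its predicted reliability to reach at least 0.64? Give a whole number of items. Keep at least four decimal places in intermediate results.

23

Short-form reliability: n = 17/28 = 0.6071; r_17 = n·r/(1+(n−1)r) ≈ 0.5747
Length factor from the short form to reach 0.64: n' = 0.64(1 − 0.5747) / [0.5747(1 − 0.64)] ≈ 1.3156
Total items = 1.3156 × 17 = 22.37, rounded up to 23.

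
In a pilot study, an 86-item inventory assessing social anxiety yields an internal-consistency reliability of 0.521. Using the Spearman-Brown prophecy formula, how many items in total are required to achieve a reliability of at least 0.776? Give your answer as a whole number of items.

Rearranging the Spearman-Brown formula for n,
n = r*(1 − r) / [ r (1 − r*) ]
n = [0.776 × 0.479] / [0.521 × 0.224]
  = 0.371704 / 0.116704 = 3.1850
So the test needs 3.1850 × 86 ≈ 273.91 items; rounding up, 274.

274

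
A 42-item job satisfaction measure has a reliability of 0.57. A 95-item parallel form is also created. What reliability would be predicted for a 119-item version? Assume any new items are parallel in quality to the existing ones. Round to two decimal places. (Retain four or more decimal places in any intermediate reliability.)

0.79

The 95-item form is not needed; work directly from the 42-item form with n = 119/42 = 2.8333.
r_{119} = n·r / (1 + (n − 1)·r) = 1.6150 / 2.0450 ≈ 0.7897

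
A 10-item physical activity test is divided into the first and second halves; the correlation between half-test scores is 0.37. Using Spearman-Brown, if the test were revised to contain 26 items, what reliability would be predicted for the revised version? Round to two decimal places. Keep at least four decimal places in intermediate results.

Full-test reliability from the split-half r: r_full = 2(0.37)/(1 + 0.37) = 0.5401
Length factor from 10 to 26 items: n = 26/10 = 2.6000
r_new = n·r_full / (1 + (n − 1)·r_full) = 1.4043 / 1.8642 ≈ 0.7533

0.75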